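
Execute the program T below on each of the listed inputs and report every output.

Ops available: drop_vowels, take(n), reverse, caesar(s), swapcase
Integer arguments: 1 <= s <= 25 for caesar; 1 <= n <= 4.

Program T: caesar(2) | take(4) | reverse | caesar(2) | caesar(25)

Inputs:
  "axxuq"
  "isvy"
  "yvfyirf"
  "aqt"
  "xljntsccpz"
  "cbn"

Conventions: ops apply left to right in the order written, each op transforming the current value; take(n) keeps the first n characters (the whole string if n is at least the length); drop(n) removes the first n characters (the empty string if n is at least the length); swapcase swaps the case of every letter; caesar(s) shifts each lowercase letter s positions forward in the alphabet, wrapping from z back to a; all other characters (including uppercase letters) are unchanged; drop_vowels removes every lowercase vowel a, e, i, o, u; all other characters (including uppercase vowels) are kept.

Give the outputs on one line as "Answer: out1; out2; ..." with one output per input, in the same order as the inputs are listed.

Execution, op by op:
  "axxuq" -> "czzws" -> "czzw" -> "wzzc" -> "ybbe" -> "xaad"
  "isvy" -> "kuxa" -> "kuxa" -> "axuk" -> "czwm" -> "byvl"
  "yvfyirf" -> "axhakth" -> "axha" -> "ahxa" -> "cjzc" -> "biyb"
  "aqt" -> "csv" -> "csv" -> "vsc" -> "xue" -> "wtd"
  "xljntsccpz" -> "znlpvueerb" -> "znlp" -> "plnz" -> "rnpb" -> "qmoa"
  "cbn" -> "edp" -> "edp" -> "pde" -> "rfg" -> "qef"

"xaad"; "byvl"; "biyb"; "wtd"; "qmoa"; "qef"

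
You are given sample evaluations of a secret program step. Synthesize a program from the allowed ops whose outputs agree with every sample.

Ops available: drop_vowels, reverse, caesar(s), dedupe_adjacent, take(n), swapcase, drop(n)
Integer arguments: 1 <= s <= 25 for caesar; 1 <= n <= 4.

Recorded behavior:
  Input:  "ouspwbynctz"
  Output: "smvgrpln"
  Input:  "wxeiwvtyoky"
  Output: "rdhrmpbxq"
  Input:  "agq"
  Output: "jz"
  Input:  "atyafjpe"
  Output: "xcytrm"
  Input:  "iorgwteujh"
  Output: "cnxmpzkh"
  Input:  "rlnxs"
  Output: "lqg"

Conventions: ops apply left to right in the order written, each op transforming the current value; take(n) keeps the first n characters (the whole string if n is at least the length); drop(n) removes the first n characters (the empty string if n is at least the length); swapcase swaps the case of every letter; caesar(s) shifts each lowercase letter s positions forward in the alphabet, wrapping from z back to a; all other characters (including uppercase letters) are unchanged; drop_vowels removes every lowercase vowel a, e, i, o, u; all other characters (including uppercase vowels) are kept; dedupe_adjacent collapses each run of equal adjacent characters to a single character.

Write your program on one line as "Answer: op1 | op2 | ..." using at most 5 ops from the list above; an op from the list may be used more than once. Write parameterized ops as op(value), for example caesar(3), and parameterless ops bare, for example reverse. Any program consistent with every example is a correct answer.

drop(1) | caesar(19) | drop_vowels | reverse

Check, running the answer program on each example:
  "ouspwbynctz" -> "uspwbynctz" -> "nlipurgvms" -> "nlprgvms" -> "smvgrpln"
  "wxeiwvtyoky" -> "xeiwvtyoky" -> "qxbpomrhdr" -> "qxbpmrhdr" -> "rdhrmpbxq"
  "agq" -> "gq" -> "zj" -> "zj" -> "jz"
  "atyafjpe" -> "tyafjpe" -> "mrtycix" -> "mrtycx" -> "xcytrm"
  "iorgwteujh" -> "orgwteujh" -> "hkzpmxnca" -> "hkzpmxnc" -> "cnxmpzkh"
  "rlnxs" -> "lnxs" -> "egql" -> "gql" -> "lqg"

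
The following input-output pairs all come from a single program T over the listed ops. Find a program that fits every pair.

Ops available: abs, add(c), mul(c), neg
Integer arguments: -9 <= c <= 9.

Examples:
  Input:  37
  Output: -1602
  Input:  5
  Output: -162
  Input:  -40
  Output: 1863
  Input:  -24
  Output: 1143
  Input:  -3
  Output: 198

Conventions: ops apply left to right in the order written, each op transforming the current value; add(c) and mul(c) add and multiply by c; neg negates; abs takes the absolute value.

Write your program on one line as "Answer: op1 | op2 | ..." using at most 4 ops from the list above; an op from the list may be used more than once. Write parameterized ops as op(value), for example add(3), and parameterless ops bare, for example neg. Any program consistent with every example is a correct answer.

neg | mul(-5) | add(-7) | mul(-9)

Check, running the answer program on each example:
  37 -> -37 -> 185 -> 178 -> -1602
  5 -> -5 -> 25 -> 18 -> -162
  -40 -> 40 -> -200 -> -207 -> 1863
  -24 -> 24 -> -120 -> -127 -> 1143
  -3 -> 3 -> -15 -> -22 -> 198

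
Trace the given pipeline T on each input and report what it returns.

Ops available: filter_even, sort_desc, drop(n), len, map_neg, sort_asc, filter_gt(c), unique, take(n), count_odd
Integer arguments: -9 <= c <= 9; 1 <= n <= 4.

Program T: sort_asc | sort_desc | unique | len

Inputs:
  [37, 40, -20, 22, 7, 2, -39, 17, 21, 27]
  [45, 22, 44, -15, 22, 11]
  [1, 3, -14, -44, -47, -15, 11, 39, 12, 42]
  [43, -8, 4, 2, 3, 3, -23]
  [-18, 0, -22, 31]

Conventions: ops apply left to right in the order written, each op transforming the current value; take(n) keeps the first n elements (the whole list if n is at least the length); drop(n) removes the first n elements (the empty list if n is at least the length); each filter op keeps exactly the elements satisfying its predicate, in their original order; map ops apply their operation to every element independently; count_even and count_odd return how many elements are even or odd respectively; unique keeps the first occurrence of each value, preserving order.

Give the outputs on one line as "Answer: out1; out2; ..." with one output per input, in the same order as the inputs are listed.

10; 5; 10; 6; 4

Execution, op by op:
  [37, 40, -20, 22, 7, 2, -39, 17, 21, 27] -> [-39, -20, 2, 7, 17, 21, 22, 27, 37, 40] -> [40, 37, 27, 22, 21, 17, 7, 2, -20, -39] -> [40, 37, 27, 22, 21, 17, 7, 2, -20, -39] -> 10
  [45, 22, 44, -15, 22, 11] -> [-15, 11, 22, 22, 44, 45] -> [45, 44, 22, 22, 11, -15] -> [45, 44, 22, 11, -15] -> 5
  [1, 3, -14, -44, -47, -15, 11, 39, 12, 42] -> [-47, -44, -15, -14, 1, 3, 11, 12, 39, 42] -> [42, 39, 12, 11, 3, 1, -14, -15, -44, -47] -> [42, 39, 12, 11, 3, 1, -14, -15, -44, -47] -> 10
  [43, -8, 4, 2, 3, 3, -23] -> [-23, -8, 2, 3, 3, 4, 43] -> [43, 4, 3, 3, 2, -8, -23] -> [43, 4, 3, 2, -8, -23] -> 6
  [-18, 0, -22, 31] -> [-22, -18, 0, 31] -> [31, 0, -18, -22] -> [31, 0, -18, -22] -> 4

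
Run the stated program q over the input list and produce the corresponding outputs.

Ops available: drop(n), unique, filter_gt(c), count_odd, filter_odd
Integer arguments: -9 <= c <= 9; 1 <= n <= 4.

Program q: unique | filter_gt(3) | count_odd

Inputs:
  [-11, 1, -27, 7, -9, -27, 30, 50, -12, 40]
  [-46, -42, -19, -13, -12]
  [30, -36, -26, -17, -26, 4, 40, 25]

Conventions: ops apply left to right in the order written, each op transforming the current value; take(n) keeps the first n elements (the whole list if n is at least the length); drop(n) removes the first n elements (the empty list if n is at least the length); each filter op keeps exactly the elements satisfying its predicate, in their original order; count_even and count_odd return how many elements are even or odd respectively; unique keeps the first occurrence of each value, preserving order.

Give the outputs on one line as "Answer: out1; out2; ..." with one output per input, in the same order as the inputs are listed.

1; 0; 1

Execution, op by op:
  [-11, 1, -27, 7, -9, -27, 30, 50, -12, 40] -> [-11, 1, -27, 7, -9, 30, 50, -12, 40] -> [7, 30, 50, 40] -> 1
  [-46, -42, -19, -13, -12] -> [-46, -42, -19, -13, -12] -> [] -> 0
  [30, -36, -26, -17, -26, 4, 40, 25] -> [30, -36, -26, -17, 4, 40, 25] -> [30, 4, 40, 25] -> 1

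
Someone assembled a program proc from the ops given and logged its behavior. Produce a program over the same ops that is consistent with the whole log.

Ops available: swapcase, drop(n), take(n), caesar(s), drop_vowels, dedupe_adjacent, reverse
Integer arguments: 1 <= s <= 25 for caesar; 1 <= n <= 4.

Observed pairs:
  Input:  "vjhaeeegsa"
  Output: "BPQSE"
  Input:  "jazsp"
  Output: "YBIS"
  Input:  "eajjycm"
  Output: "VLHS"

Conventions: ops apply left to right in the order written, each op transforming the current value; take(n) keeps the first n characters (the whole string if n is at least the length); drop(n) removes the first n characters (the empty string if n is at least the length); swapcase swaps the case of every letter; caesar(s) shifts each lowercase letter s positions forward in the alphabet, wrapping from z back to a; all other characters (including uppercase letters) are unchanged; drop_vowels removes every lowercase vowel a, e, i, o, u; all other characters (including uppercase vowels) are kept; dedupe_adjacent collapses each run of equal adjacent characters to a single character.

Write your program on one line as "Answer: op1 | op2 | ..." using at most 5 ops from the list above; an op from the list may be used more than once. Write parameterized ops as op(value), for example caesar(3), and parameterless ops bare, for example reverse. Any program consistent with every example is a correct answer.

drop_vowels | dedupe_adjacent | reverse | caesar(9) | swapcase

Check, running the answer program on each example:
  "vjhaeeegsa" -> "vjhgs" -> "vjhgs" -> "sghjv" -> "bpqse" -> "BPQSE"
  "jazsp" -> "jzsp" -> "jzsp" -> "pszj" -> "ybis" -> "YBIS"
  "eajjycm" -> "jjycm" -> "jycm" -> "mcyj" -> "vlhs" -> "VLHS"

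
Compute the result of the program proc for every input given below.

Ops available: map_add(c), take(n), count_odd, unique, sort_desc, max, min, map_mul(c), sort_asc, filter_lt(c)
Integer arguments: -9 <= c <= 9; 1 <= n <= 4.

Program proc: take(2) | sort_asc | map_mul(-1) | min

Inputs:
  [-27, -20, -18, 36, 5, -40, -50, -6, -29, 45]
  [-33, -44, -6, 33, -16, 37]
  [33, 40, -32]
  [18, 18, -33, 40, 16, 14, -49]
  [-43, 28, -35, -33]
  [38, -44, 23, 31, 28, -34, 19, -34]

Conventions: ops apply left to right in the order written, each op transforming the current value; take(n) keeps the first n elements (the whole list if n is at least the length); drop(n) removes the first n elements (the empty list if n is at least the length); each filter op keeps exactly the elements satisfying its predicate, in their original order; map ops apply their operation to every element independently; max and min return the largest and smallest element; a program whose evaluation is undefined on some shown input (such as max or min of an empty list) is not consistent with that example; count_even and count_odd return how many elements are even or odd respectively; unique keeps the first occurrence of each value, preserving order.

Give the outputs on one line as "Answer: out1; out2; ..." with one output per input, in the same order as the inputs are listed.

20; 33; -40; -18; -28; -38

Execution, op by op:
  [-27, -20, -18, 36, 5, -40, -50, -6, -29, 45] -> [-27, -20] -> [-27, -20] -> [27, 20] -> 20
  [-33, -44, -6, 33, -16, 37] -> [-33, -44] -> [-44, -33] -> [44, 33] -> 33
  [33, 40, -32] -> [33, 40] -> [33, 40] -> [-33, -40] -> -40
  [18, 18, -33, 40, 16, 14, -49] -> [18, 18] -> [18, 18] -> [-18, -18] -> -18
  [-43, 28, -35, -33] -> [-43, 28] -> [-43, 28] -> [43, -28] -> -28
  [38, -44, 23, 31, 28, -34, 19, -34] -> [38, -44] -> [-44, 38] -> [44, -38] -> -38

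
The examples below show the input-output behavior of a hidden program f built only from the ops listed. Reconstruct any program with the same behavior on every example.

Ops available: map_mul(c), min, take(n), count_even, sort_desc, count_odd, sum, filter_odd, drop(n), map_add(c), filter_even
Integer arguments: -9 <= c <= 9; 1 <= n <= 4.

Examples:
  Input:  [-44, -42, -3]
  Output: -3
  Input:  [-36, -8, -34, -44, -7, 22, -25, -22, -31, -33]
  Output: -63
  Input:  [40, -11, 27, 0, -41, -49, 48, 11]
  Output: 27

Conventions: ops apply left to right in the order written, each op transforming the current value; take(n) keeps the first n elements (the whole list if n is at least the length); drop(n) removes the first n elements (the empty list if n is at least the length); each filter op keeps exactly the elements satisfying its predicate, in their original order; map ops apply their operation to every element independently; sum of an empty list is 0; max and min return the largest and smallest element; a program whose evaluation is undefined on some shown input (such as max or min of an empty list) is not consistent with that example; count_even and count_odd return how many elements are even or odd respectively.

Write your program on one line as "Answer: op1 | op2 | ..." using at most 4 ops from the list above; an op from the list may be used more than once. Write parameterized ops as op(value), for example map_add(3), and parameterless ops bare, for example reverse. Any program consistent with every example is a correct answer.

filter_odd | sort_desc | take(3) | sum

Check, running the answer program on each example:
  [-44, -42, -3] -> [-3] -> [-3] -> [-3] -> -3
  [-36, -8, -34, -44, -7, 22, -25, -22, -31, -33] -> [-7, -25, -31, -33] -> [-7, -25, -31, -33] -> [-7, -25, -31] -> -63
  [40, -11, 27, 0, -41, -49, 48, 11] -> [-11, 27, -41, -49, 11] -> [27, 11, -11, -41, -49] -> [27, 11, -11] -> 27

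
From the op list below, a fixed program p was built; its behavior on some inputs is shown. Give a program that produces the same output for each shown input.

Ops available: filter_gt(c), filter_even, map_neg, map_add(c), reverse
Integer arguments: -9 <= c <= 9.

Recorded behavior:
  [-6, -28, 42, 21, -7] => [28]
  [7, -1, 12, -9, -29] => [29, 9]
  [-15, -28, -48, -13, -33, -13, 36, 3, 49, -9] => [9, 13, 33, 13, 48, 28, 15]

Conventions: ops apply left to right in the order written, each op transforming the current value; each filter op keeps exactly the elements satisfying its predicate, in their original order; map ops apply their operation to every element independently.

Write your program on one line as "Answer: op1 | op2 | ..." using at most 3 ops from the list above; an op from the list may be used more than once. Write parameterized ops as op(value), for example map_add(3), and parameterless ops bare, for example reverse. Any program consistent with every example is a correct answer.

map_neg | filter_gt(7) | reverse

Check, running the answer program on each example:
  [-6, -28, 42, 21, -7] -> [6, 28, -42, -21, 7] -> [28] -> [28]
  [7, -1, 12, -9, -29] -> [-7, 1, -12, 9, 29] -> [9, 29] -> [29, 9]
  [-15, -28, -48, -13, -33, -13, 36, 3, 49, -9] -> [15, 28, 48, 13, 33, 13, -36, -3, -49, 9] -> [15, 28, 48, 13, 33, 13, 9] -> [9, 13, 33, 13, 48, 28, 15]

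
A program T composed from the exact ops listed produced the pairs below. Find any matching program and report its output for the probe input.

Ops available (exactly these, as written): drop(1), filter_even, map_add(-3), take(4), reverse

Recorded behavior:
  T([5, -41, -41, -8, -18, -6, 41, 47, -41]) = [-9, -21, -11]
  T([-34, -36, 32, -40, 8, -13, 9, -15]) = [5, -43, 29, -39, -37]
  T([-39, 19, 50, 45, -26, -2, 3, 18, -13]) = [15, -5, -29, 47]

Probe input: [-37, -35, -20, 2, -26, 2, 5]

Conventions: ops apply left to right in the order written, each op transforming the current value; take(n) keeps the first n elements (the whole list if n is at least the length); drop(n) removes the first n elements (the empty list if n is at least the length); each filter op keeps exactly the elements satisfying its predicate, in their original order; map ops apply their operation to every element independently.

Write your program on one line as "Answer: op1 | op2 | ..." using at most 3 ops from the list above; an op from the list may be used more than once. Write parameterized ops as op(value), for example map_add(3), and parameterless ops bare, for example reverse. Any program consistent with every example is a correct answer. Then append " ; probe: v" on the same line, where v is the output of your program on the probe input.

filter_even | reverse | map_add(-3) ; probe: [-1, -29, -1, -23]

Check, running the answer program on each example:
  [5, -41, -41, -8, -18, -6, 41, 47, -41] -> [-8, -18, -6] -> [-6, -18, -8] -> [-9, -21, -11]
  [-34, -36, 32, -40, 8, -13, 9, -15] -> [-34, -36, 32, -40, 8] -> [8, -40, 32, -36, -34] -> [5, -43, 29, -39, -37]
  [-39, 19, 50, 45, -26, -2, 3, 18, -13] -> [50, -26, -2, 18] -> [18, -2, -26, 50] -> [15, -5, -29, 47]
  probe: [-37, -35, -20, 2, -26, 2, 5] -> [-20, 2, -26, 2] -> [2, -26, 2, -20] -> [-1, -29, -1, -23]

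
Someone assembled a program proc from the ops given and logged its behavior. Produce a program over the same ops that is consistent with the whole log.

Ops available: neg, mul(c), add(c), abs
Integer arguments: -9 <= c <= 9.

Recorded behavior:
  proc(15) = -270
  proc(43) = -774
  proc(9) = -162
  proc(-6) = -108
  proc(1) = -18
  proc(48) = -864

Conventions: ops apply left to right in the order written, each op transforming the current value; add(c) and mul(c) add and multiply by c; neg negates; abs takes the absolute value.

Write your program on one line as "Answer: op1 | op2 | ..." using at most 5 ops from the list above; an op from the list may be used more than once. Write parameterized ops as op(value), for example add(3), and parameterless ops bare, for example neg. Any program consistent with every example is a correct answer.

abs | mul(-6) | mul(-3) | neg

Check, running the answer program on each example:
  15 -> 15 -> -90 -> 270 -> -270
  43 -> 43 -> -258 -> 774 -> -774
  9 -> 9 -> -54 -> 162 -> -162
  -6 -> 6 -> -36 -> 108 -> -108
  1 -> 1 -> -6 -> 18 -> -18
  48 -> 48 -> -288 -> 864 -> -864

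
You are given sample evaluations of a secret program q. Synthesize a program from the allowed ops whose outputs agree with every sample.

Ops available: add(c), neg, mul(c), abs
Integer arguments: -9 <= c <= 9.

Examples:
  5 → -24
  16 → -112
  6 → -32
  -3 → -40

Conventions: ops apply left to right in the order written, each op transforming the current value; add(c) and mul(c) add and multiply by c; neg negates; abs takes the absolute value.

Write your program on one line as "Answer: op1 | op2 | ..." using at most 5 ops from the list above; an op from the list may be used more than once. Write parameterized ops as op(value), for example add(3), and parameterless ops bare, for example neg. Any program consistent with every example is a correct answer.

neg | add(2) | abs | mul(8) | neg

Check, running the answer program on each example:
  5 -> -5 -> -3 -> 3 -> 24 -> -24
  16 -> -16 -> -14 -> 14 -> 112 -> -112
  6 -> -6 -> -4 -> 4 -> 32 -> -32
  -3 -> 3 -> 5 -> 5 -> 40 -> -40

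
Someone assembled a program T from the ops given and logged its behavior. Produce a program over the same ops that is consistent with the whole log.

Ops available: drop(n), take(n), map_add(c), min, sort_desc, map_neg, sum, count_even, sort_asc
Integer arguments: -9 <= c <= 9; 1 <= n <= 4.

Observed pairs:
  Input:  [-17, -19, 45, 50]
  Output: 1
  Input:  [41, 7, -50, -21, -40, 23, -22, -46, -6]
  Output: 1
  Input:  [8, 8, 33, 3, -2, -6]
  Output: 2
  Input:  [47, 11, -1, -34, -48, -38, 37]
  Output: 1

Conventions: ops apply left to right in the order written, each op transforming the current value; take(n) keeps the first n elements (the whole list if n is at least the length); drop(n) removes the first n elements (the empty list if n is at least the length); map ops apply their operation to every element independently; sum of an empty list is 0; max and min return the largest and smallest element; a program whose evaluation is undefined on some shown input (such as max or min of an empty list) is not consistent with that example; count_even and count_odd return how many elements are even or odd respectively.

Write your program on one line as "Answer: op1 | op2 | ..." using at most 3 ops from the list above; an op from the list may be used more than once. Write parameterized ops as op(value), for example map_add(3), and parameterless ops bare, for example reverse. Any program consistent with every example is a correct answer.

take(4) | sort_asc | count_even

Check, running the answer program on each example:
  [-17, -19, 45, 50] -> [-17, -19, 45, 50] -> [-19, -17, 45, 50] -> 1
  [41, 7, -50, -21, -40, 23, -22, -46, -6] -> [41, 7, -50, -21] -> [-50, -21, 7, 41] -> 1
  [8, 8, 33, 3, -2, -6] -> [8, 8, 33, 3] -> [3, 8, 8, 33] -> 2
  [47, 11, -1, -34, -48, -38, 37] -> [47, 11, -1, -34] -> [-34, -1, 11, 47] -> 1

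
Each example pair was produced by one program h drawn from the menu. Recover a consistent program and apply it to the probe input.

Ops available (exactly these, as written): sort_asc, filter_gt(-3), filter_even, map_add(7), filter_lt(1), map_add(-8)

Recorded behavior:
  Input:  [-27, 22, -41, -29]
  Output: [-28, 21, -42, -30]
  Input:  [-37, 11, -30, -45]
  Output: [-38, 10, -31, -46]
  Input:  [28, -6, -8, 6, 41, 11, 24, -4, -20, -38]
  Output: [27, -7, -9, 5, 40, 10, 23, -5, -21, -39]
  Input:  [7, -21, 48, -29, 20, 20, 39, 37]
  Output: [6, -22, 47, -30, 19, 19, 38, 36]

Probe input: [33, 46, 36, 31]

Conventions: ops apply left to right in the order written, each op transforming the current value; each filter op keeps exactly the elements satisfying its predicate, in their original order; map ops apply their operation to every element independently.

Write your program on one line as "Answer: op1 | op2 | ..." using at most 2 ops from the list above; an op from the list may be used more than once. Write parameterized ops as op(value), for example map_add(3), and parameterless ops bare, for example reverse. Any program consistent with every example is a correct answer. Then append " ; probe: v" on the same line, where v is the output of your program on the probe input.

map_add(-8) | map_add(7) ; probe: [32, 45, 35, 30]

Check, running the answer program on each example:
  [-27, 22, -41, -29] -> [-35, 14, -49, -37] -> [-28, 21, -42, -30]
  [-37, 11, -30, -45] -> [-45, 3, -38, -53] -> [-38, 10, -31, -46]
  [28, -6, -8, 6, 41, 11, 24, -4, -20, -38] -> [20, -14, -16, -2, 33, 3, 16, -12, -28, -46] -> [27, -7, -9, 5, 40, 10, 23, -5, -21, -39]
  [7, -21, 48, -29, 20, 20, 39, 37] -> [-1, -29, 40, -37, 12, 12, 31, 29] -> [6, -22, 47, -30, 19, 19, 38, 36]
  probe: [33, 46, 36, 31] -> [25, 38, 28, 23] -> [32, 45, 35, 30]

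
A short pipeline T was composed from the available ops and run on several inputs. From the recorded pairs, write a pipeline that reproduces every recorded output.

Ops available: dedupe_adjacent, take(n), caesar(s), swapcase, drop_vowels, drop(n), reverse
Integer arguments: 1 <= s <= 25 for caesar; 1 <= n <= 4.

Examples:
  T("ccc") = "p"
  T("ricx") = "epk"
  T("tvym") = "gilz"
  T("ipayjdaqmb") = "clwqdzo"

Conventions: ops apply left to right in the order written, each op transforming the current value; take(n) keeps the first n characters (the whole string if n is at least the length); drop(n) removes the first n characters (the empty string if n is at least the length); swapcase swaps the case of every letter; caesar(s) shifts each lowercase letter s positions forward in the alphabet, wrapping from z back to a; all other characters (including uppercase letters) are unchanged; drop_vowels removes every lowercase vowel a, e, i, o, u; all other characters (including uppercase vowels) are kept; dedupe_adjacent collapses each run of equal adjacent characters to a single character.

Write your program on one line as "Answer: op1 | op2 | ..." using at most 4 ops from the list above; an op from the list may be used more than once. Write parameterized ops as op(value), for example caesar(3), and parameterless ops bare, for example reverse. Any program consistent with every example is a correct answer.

drop_vowels | caesar(13) | dedupe_adjacent

Check, running the answer program on each example:
  "ccc" -> "ccc" -> "ppp" -> "p"
  "ricx" -> "rcx" -> "epk" -> "epk"
  "tvym" -> "tvym" -> "gilz" -> "gilz"
  "ipayjdaqmb" -> "pyjdqmb" -> "clwqdzo" -> "clwqdzo"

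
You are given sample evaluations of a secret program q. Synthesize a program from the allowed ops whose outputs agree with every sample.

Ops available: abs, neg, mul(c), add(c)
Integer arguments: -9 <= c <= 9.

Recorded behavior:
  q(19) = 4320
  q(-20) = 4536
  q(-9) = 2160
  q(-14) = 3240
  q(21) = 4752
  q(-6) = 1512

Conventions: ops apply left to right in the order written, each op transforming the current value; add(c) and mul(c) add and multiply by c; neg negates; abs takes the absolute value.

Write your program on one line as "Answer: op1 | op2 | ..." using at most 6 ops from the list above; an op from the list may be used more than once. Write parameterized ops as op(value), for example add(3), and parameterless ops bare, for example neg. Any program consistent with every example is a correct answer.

mul(-3) | abs | add(3) | mul(9) | mul(8)

Check, running the answer program on each example:
  19 -> -57 -> 57 -> 60 -> 540 -> 4320
  -20 -> 60 -> 60 -> 63 -> 567 -> 4536
  -9 -> 27 -> 27 -> 30 -> 270 -> 2160
  -14 -> 42 -> 42 -> 45 -> 405 -> 3240
  21 -> -63 -> 63 -> 66 -> 594 -> 4752
  -6 -> 18 -> 18 -> 21 -> 189 -> 1512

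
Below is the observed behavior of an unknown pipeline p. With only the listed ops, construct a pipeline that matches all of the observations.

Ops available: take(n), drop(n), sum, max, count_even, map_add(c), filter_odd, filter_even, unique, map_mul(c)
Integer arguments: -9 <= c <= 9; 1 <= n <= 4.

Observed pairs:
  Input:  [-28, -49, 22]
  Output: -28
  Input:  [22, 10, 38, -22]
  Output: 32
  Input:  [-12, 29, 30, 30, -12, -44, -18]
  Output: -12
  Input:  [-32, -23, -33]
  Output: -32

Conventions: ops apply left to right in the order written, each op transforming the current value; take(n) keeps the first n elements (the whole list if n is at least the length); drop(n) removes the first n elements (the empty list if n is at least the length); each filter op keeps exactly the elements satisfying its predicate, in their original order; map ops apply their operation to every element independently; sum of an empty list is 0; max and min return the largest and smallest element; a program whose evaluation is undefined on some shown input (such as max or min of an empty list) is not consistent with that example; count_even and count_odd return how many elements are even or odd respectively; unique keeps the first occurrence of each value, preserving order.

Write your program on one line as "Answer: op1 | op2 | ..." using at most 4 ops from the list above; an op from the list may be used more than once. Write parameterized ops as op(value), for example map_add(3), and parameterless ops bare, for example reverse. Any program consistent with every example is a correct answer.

take(2) | filter_even | sum

Check, running the answer program on each example:
  [-28, -49, 22] -> [-28, -49] -> [-28] -> -28
  [22, 10, 38, -22] -> [22, 10] -> [22, 10] -> 32
  [-12, 29, 30, 30, -12, -44, -18] -> [-12, 29] -> [-12] -> -12
  [-32, -23, -33] -> [-32, -23] -> [-32] -> -32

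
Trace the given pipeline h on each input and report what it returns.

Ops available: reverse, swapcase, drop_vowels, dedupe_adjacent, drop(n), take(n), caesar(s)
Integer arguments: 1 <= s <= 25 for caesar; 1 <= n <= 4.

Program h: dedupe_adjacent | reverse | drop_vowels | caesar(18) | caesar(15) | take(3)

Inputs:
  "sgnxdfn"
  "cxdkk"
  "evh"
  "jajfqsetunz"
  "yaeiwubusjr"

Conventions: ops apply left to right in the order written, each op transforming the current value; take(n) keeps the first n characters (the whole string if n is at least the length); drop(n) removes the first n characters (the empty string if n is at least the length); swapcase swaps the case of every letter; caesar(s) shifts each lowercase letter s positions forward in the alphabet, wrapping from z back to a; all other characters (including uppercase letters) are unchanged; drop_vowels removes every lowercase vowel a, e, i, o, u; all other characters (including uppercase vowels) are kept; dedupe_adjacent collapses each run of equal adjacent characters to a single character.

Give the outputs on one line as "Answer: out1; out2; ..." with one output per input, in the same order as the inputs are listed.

Execution, op by op:
  "sgnxdfn" -> "sgnxdfn" -> "nfdxngs" -> "nfdxngs" -> "fxvpfyk" -> "umkeunz" -> "umk"
  "cxdkk" -> "cxdk" -> "kdxc" -> "kdxc" -> "cvpu" -> "rkej" -> "rke"
  "evh" -> "evh" -> "hve" -> "hv" -> "zn" -> "oc" -> "oc"
  "jajfqsetunz" -> "jajfqsetunz" -> "znutesqfjaj" -> "zntsqfjj" -> "rflkixbb" -> "guazxmqq" -> "gua"
  "yaeiwubusjr" -> "yaeiwubusjr" -> "rjsubuwieay" -> "rjsbwy" -> "jbktoq" -> "yqzidf" -> "yqz"

"umk"; "rke"; "oc"; "gua"; "yqz"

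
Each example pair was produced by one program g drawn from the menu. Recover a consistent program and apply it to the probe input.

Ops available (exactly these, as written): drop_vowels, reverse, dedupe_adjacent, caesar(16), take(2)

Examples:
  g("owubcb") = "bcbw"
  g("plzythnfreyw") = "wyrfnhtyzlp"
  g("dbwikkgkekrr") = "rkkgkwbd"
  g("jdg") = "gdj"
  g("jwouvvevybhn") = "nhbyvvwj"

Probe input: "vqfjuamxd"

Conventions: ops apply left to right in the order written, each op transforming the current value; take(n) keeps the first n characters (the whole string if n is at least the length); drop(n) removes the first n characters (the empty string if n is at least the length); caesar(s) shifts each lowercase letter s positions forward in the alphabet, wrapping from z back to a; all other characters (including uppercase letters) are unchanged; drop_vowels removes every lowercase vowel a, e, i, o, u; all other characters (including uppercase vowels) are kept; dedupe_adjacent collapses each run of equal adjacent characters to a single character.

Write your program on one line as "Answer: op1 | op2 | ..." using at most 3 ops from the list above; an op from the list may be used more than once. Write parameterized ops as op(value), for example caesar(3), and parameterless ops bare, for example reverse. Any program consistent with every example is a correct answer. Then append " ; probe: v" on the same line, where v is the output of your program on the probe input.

dedupe_adjacent | drop_vowels | reverse ; probe: "dxmjfqv"

Check, running the answer program on each example:
  "owubcb" -> "owubcb" -> "wbcb" -> "bcbw"
  "plzythnfreyw" -> "plzythnfreyw" -> "plzythnfryw" -> "wyrfnhtyzlp"
  "dbwikkgkekrr" -> "dbwikgkekr" -> "dbwkgkkr" -> "rkkgkwbd"
  "jdg" -> "jdg" -> "jdg" -> "gdj"
  "jwouvvevybhn" -> "jwouvevybhn" -> "jwvvybhn" -> "nhbyvvwj"
  probe: "vqfjuamxd" -> "vqfjuamxd" -> "vqfjmxd" -> "dxmjfqv"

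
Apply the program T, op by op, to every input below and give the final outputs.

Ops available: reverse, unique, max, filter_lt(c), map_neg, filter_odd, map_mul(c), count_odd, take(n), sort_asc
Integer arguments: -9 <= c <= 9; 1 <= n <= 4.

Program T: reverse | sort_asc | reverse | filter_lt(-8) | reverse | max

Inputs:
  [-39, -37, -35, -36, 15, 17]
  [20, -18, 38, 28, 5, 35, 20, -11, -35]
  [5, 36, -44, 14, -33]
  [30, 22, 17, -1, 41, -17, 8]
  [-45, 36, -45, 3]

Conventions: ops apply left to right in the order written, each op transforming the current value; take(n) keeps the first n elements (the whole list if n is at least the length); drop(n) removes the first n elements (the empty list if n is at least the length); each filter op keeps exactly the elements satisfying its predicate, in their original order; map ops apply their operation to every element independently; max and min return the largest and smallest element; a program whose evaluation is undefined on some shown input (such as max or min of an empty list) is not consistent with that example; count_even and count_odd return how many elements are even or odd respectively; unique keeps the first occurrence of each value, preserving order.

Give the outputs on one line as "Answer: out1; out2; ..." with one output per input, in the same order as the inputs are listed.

-35; -11; -33; -17; -45

Execution, op by op:
  [-39, -37, -35, -36, 15, 17] -> [17, 15, -36, -35, -37, -39] -> [-39, -37, -36, -35, 15, 17] -> [17, 15, -35, -36, -37, -39] -> [-35, -36, -37, -39] -> [-39, -37, -36, -35] -> -35
  [20, -18, 38, 28, 5, 35, 20, -11, -35] -> [-35, -11, 20, 35, 5, 28, 38, -18, 20] -> [-35, -18, -11, 5, 20, 20, 28, 35, 38] -> [38, 35, 28, 20, 20, 5, -11, -18, -35] -> [-11, -18, -35] -> [-35, -18, -11] -> -11
  [5, 36, -44, 14, -33] -> [-33, 14, -44, 36, 5] -> [-44, -33, 5, 14, 36] -> [36, 14, 5, -33, -44] -> [-33, -44] -> [-44, -33] -> -33
  [30, 22, 17, -1, 41, -17, 8] -> [8, -17, 41, -1, 17, 22, 30] -> [-17, -1, 8, 17, 22, 30, 41] -> [41, 30, 22, 17, 8, -1, -17] -> [-17] -> [-17] -> -17
  [-45, 36, -45, 3] -> [3, -45, 36, -45] -> [-45, -45, 3, 36] -> [36, 3, -45, -45] -> [-45, -45] -> [-45, -45] -> -45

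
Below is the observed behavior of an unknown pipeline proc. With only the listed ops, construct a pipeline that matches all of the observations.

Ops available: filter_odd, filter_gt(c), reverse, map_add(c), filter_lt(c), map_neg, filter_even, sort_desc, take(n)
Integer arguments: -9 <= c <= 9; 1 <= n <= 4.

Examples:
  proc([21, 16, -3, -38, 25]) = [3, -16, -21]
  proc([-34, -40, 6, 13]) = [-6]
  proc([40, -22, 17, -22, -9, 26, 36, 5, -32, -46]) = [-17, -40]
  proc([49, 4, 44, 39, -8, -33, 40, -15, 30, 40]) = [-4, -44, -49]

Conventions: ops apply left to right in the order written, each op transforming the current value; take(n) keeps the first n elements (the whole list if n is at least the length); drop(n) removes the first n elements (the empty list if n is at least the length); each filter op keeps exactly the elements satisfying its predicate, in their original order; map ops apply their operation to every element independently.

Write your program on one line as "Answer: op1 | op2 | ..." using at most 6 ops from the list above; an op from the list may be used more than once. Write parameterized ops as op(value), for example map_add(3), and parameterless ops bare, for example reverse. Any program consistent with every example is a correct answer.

take(3) | sort_desc | reverse | filter_gt(-7) | map_neg

Check, running the answer program on each example:
  [21, 16, -3, -38, 25] -> [21, 16, -3] -> [21, 16, -3] -> [-3, 16, 21] -> [-3, 16, 21] -> [3, -16, -21]
  [-34, -40, 6, 13] -> [-34, -40, 6] -> [6, -34, -40] -> [-40, -34, 6] -> [6] -> [-6]
  [40, -22, 17, -22, -9, 26, 36, 5, -32, -46] -> [40, -22, 17] -> [40, 17, -22] -> [-22, 17, 40] -> [17, 40] -> [-17, -40]
  [49, 4, 44, 39, -8, -33, 40, -15, 30, 40] -> [49, 4, 44] -> [49, 44, 4] -> [4, 44, 49] -> [4, 44, 49] -> [-4, -44, -49]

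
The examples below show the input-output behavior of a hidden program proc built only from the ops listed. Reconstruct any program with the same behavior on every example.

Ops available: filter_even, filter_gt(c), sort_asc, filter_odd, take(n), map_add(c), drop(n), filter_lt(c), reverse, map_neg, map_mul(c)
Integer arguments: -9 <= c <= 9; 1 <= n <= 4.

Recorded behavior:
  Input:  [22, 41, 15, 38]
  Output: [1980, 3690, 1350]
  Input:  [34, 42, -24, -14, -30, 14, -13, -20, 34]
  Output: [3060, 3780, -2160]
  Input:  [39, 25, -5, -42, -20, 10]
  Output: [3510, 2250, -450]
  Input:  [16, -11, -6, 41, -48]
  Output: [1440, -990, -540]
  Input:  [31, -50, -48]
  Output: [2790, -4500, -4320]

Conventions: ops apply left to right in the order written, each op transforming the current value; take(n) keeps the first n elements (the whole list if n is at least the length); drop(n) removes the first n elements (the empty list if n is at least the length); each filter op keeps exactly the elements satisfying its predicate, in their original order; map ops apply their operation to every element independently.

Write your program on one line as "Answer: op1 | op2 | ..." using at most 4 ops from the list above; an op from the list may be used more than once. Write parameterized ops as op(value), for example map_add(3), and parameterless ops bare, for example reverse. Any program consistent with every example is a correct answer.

map_mul(-6) | take(3) | map_mul(5) | map_mul(-3)

Check, running the answer program on each example:
  [22, 41, 15, 38] -> [-132, -246, -90, -228] -> [-132, -246, -90] -> [-660, -1230, -450] -> [1980, 3690, 1350]
  [34, 42, -24, -14, -30, 14, -13, -20, 34] -> [-204, -252, 144, 84, 180, -84, 78, 120, -204] -> [-204, -252, 144] -> [-1020, -1260, 720] -> [3060, 3780, -2160]
  [39, 25, -5, -42, -20, 10] -> [-234, -150, 30, 252, 120, -60] -> [-234, -150, 30] -> [-1170, -750, 150] -> [3510, 2250, -450]
  [16, -11, -6, 41, -48] -> [-96, 66, 36, -246, 288] -> [-96, 66, 36] -> [-480, 330, 180] -> [1440, -990, -540]
  [31, -50, -48] -> [-186, 300, 288] -> [-186, 300, 288] -> [-930, 1500, 1440] -> [2790, -4500, -4320]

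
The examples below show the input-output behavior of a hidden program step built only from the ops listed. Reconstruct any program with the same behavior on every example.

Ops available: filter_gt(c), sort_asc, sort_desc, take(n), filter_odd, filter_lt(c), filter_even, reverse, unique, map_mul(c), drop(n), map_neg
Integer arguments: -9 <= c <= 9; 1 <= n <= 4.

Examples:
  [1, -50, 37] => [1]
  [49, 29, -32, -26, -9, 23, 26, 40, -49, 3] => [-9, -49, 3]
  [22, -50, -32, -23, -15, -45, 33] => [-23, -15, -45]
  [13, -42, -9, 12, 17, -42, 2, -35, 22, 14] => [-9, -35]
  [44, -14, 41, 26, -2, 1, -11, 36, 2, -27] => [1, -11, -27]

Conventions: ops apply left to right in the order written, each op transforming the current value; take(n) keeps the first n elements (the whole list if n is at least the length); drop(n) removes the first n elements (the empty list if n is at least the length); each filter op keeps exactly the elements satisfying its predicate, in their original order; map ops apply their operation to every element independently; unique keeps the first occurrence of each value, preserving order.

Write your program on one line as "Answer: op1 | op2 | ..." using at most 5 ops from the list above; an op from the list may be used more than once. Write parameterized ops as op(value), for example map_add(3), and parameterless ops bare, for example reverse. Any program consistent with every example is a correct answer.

unique | reverse | filter_odd | reverse | filter_lt(6)

Check, running the answer program on each example:
  [1, -50, 37] -> [1, -50, 37] -> [37, -50, 1] -> [37, 1] -> [1, 37] -> [1]
  [49, 29, -32, -26, -9, 23, 26, 40, -49, 3] -> [49, 29, -32, -26, -9, 23, 26, 40, -49, 3] -> [3, -49, 40, 26, 23, -9, -26, -32, 29, 49] -> [3, -49, 23, -9, 29, 49] -> [49, 29, -9, 23, -49, 3] -> [-9, -49, 3]
  [22, -50, -32, -23, -15, -45, 33] -> [22, -50, -32, -23, -15, -45, 33] -> [33, -45, -15, -23, -32, -50, 22] -> [33, -45, -15, -23] -> [-23, -15, -45, 33] -> [-23, -15, -45]
  [13, -42, -9, 12, 17, -42, 2, -35, 22, 14] -> [13, -42, -9, 12, 17, 2, -35, 22, 14] -> [14, 22, -35, 2, 17, 12, -9, -42, 13] -> [-35, 17, -9, 13] -> [13, -9, 17, -35] -> [-9, -35]
  [44, -14, 41, 26, -2, 1, -11, 36, 2, -27] -> [44, -14, 41, 26, -2, 1, -11, 36, 2, -27] -> [-27, 2, 36, -11, 1, -2, 26, 41, -14, 44] -> [-27, -11, 1, 41] -> [41, 1, -11, -27] -> [1, -11, -27]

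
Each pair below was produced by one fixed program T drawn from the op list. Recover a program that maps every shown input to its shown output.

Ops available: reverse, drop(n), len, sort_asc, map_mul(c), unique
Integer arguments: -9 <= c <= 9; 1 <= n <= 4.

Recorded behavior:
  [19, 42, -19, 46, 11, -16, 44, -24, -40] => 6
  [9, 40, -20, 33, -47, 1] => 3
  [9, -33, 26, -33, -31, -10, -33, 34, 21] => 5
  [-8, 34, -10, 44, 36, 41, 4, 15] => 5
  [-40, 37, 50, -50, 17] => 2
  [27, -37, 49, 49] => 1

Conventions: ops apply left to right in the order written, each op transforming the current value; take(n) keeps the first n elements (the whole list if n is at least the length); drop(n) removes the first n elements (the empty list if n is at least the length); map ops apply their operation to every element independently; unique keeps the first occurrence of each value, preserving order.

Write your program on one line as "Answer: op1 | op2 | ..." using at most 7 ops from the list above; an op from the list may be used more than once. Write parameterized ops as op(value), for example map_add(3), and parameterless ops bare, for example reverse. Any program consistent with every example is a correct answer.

reverse | drop(3) | sort_asc | map_mul(-3) | unique | len

Check, running the answer program on each example:
  [19, 42, -19, 46, 11, -16, 44, -24, -40] -> [-40, -24, 44, -16, 11, 46, -19, 42, 19] -> [-16, 11, 46, -19, 42, 19] -> [-19, -16, 11, 19, 42, 46] -> [57, 48, -33, -57, -126, -138] -> [57, 48, -33, -57, -126, -138] -> 6
  [9, 40, -20, 33, -47, 1] -> [1, -47, 33, -20, 40, 9] -> [-20, 40, 9] -> [-20, 9, 40] -> [60, -27, -120] -> [60, -27, -120] -> 3
  [9, -33, 26, -33, -31, -10, -33, 34, 21] -> [21, 34, -33, -10, -31, -33, 26, -33, 9] -> [-10, -31, -33, 26, -33, 9] -> [-33, -33, -31, -10, 9, 26] -> [99, 99, 93, 30, -27, -78] -> [99, 93, 30, -27, -78] -> 5
  [-8, 34, -10, 44, 36, 41, 4, 15] -> [15, 4, 41, 36, 44, -10, 34, -8] -> [36, 44, -10, 34, -8] -> [-10, -8, 34, 36, 44] -> [30, 24, -102, -108, -132] -> [30, 24, -102, -108, -132] -> 5
  [-40, 37, 50, -50, 17] -> [17, -50, 50, 37, -40] -> [37, -40] -> [-40, 37] -> [120, -111] -> [120, -111] -> 2
  [27, -37, 49, 49] -> [49, 49, -37, 27] -> [27] -> [27] -> [-81] -> [-81] -> 1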